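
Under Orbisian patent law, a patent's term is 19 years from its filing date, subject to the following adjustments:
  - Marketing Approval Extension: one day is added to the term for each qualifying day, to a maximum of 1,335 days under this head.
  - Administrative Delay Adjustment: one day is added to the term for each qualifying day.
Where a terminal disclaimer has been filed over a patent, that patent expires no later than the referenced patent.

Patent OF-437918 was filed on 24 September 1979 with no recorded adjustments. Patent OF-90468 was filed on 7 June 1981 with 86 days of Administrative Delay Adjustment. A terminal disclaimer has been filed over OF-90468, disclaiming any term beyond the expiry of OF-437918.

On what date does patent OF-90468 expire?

September 24, 1998

Natural term of OF-90468:
  Base: filing + 19 years → 7 June 2000.
  Administrative Delay Adjustment: +86 days → 1 September 2000.
Expiry of referenced patent OF-437918:
  Base: filing + 19 years → 24 September 1998.
Terminal disclaimer: OF-90468 expires on the earlier of 1 September 2000 and 24 September 1998.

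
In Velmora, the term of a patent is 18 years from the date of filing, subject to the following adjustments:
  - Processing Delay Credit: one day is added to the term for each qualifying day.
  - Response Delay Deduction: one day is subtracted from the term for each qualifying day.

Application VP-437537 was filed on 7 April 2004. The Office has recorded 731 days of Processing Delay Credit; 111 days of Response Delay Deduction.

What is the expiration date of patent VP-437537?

December 18, 2023

Base term: filing date + 18 years → 7 April 2022.
Processing Delay Credit: +731 days → 7 April 2024.
Response Delay Deduction: −111 days → 18 December 2023.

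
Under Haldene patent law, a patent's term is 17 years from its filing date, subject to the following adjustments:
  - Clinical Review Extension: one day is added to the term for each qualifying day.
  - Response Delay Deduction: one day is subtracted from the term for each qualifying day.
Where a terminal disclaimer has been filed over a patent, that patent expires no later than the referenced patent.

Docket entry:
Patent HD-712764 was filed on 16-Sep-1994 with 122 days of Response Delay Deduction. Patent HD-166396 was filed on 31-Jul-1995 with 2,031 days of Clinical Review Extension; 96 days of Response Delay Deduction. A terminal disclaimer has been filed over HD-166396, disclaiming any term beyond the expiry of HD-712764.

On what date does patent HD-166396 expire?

Natural term of HD-166396:
  Base: filing + 17 years → 31 July 2012.
  Clinical Review Extension: +2031 days → 21 February 2018.
  Response Delay Deduction: −96 days → 17 November 2017.
Expiry of referenced patent HD-712764:
  Base: filing + 17 years → 16 September 2011.
  Response Delay Deduction: −122 days → 17 May 2011.
Terminal disclaimer: HD-166396 expires on the earlier of 17 November 2017 and 17 May 2011.

2011-05-17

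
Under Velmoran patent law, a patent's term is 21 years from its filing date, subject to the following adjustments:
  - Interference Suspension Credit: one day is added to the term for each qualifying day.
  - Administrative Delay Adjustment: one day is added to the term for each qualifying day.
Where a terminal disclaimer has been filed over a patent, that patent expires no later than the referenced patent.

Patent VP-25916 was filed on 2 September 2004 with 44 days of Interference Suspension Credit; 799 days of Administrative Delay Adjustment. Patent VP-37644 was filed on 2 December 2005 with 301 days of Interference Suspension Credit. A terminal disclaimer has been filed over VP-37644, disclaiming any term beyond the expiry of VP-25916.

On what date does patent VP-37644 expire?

Natural term of VP-37644:
  Base: filing + 21 years → 2 December 2026.
  Interference Suspension Credit: +301 days → 29 September 2027.
Expiry of referenced patent VP-25916:
  Base: filing + 21 years → 2 September 2025.
  Interference Suspension Credit: +44 days → 16 October 2025.
  Administrative Delay Adjustment: +799 days → 24 December 2027.
Terminal disclaimer: VP-37644 expires on the earlier of 29 September 2027 and 24 December 2027.

September 29, 2027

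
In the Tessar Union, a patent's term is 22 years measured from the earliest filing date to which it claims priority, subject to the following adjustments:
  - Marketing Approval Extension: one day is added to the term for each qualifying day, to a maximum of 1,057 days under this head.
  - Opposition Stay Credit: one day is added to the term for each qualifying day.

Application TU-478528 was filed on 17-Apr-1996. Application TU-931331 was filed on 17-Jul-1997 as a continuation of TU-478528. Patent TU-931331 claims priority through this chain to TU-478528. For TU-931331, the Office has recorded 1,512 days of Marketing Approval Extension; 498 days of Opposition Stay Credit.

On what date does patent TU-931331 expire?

July 20, 2022

Earliest priority filing: 17 April 1996.
Base term: 17 April 1996 + 22 years → 17 April 2018.
Marketing Approval Extension: 1512 days claimed exceeds the 1057-day cap, so +1057 days → 9 March 2021.
Opposition Stay Credit: +498 days → 20 July 2022.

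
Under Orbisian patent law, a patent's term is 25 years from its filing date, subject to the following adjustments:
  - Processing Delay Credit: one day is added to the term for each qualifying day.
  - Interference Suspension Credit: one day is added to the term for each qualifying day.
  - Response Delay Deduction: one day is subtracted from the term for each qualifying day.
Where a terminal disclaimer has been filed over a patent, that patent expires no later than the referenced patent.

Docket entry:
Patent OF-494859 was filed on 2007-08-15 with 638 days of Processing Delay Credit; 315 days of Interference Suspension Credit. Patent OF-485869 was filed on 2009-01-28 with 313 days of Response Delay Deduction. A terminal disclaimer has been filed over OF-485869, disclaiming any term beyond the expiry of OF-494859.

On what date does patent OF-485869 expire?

Natural term of OF-485869:
  Base: filing + 25 years → 28 January 2034.
  Response Delay Deduction: −313 days → 21 March 2033.
Expiry of referenced patent OF-494859:
  Base: filing + 25 years → 15 August 2032.
  Processing Delay Credit: +638 days → 15 May 2034.
  Interference Suspension Credit: +315 days → 26 March 2035.
Terminal disclaimer: OF-485869 expires on the earlier of 21 March 2033 and 26 March 2035.

March 21, 2033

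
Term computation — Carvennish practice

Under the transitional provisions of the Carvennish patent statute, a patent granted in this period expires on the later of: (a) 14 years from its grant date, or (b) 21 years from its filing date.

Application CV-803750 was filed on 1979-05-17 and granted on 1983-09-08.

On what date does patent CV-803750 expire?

2000-05-17

(a) grant + 14 years → 8 September 1997.
(b) filing + 21 years → 17 May 2000.
Later of the two: 17 May 2000.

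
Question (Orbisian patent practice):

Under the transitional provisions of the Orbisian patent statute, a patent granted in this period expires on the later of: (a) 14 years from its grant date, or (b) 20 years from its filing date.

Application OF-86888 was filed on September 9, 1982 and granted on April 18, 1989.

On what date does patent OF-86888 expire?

2003-04-18

(a) grant + 14 years → 18 April 2003.
(b) filing + 20 years → 9 September 2002.
Later of the two: 18 April 2003.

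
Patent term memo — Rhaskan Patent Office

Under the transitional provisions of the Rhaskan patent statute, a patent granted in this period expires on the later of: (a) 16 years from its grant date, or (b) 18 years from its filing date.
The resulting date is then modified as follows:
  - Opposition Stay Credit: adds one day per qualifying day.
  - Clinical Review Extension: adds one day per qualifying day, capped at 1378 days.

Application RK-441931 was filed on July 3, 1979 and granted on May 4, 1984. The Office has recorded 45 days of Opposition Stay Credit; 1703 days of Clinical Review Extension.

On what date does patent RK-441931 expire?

(a) grant + 16 years → 4 May 2000.
(b) filing + 18 years → 3 July 1997.
Later of the two: 4 May 2000.
Opposition Stay Credit: +45 days → 18 June 2000.
Clinical Review Extension: 1703 days claimed exceeds the 1378-day cap, so +1378 days → 27 March 2004.

March 27, 2004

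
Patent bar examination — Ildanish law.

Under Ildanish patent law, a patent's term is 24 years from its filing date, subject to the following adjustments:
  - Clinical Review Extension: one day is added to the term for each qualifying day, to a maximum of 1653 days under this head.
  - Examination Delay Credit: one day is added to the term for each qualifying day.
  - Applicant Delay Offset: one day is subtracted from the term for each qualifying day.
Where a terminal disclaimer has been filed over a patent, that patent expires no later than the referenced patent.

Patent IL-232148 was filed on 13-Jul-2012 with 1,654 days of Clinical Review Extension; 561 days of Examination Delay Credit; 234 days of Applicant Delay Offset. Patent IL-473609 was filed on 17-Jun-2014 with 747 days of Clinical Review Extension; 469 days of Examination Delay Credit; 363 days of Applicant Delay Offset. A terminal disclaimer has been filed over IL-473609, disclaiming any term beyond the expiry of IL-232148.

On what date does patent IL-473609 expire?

Natural term of IL-473609:
  Base: filing + 24 years → 17 June 2038.
  Clinical Review Extension: 747 days (within the 1653-day cap) → +747 days → 3 July 2040.
  Examination Delay Credit: +469 days → 15 October 2041.
  Applicant Delay Offset: −363 days → 17 October 2040.
Expiry of referenced patent IL-232148:
  Base: filing + 24 years → 13 July 2036.
  Clinical Review Extension: 1654 days claimed exceeds the 1653-day cap, so +1653 days → 21 January 2041.
  Examination Delay Credit: +561 days → 5 August 2042.
  Applicant Delay Offset: −234 days → 14 December 2041.
Terminal disclaimer: IL-473609 expires on the earlier of 17 October 2040 and 14 December 2041.

October 17, 2040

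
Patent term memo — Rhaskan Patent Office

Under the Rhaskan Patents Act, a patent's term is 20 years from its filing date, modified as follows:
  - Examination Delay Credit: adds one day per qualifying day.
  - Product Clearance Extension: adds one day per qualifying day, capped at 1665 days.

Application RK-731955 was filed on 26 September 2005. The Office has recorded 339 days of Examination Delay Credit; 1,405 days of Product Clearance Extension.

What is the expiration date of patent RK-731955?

Base term: filing date + 20 years → 26 September 2025.
Examination Delay Credit: +339 days → 31 August 2026.
Product Clearance Extension: 1405 days (within the 1665-day cap) → +1405 days → 6 July 2030.

2030-07-06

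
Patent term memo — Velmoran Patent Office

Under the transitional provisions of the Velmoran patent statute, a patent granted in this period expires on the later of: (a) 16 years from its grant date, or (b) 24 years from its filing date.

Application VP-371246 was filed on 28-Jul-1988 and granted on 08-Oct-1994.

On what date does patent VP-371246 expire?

(a) grant + 16 years → 8 October 2010.
(b) filing + 24 years → 28 July 2012.
Later of the two: 28 July 2012.

July 28, 2012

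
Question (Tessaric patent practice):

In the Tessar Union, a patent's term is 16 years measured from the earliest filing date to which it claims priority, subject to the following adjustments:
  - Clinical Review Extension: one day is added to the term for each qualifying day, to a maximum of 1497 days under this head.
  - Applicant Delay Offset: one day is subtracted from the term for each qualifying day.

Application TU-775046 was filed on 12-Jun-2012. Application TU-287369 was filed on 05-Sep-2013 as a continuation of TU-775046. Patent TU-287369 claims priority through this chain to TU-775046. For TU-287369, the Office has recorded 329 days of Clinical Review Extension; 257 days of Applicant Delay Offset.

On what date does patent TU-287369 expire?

Earliest priority filing: 12 June 2012.
Base term: 12 June 2012 + 16 years → 12 June 2028.
Clinical Review Extension: 329 days (within the 1497-day cap) → +329 days → 7 May 2029.
Applicant Delay Offset: −257 days → 23 August 2028.

2028-08-23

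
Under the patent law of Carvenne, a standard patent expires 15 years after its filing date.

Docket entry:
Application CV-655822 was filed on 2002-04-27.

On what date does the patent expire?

Filing date + 15 years → 27 April 2017.

2017-04-27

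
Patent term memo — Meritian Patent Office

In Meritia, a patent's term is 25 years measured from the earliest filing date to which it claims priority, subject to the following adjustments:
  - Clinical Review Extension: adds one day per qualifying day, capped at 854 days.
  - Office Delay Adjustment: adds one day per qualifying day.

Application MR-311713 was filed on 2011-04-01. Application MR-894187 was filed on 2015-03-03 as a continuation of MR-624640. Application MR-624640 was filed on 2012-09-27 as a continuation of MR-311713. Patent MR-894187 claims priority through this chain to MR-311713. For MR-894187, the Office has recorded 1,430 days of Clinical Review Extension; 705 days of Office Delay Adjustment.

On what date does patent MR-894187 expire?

Earliest priority filing: 1 April 2011.
Base term: 1 April 2011 + 25 years → 1 April 2036.
Clinical Review Extension: 1430 days claimed exceeds the 854-day cap, so +854 days → 3 August 2038.
Office Delay Adjustment: +705 days → 8 July 2040.

2040-07-08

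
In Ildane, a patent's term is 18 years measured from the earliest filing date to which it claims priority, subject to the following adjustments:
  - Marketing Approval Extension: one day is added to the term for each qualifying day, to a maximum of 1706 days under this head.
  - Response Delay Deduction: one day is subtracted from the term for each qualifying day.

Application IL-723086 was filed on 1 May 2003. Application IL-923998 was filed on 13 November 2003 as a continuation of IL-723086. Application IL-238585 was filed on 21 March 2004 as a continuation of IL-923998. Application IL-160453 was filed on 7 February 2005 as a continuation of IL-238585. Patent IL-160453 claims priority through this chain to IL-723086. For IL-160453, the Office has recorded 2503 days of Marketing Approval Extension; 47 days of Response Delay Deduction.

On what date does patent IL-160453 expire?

2025-11-15

Earliest priority filing: 1 May 2003.
Base term: 1 May 2003 + 18 years → 1 May 2021.
Marketing Approval Extension: 2503 days claimed exceeds the 1706-day cap, so +1706 days → 1 January 2026.
Response Delay Deduction: −47 days → 15 November 2025.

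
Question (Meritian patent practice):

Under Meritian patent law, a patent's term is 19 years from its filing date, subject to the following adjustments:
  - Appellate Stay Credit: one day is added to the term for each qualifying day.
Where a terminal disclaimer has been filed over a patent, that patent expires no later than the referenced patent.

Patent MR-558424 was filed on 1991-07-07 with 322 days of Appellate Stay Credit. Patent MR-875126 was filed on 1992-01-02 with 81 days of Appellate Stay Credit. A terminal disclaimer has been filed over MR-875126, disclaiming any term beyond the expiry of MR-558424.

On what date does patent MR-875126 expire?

Natural term of MR-875126:
  Base: filing + 19 years → 2 January 2011.
  Appellate Stay Credit: +81 days → 24 March 2011.
Expiry of referenced patent MR-558424:
  Base: filing + 19 years → 7 July 2010.
  Appellate Stay Credit: +322 days → 25 May 2011.
Terminal disclaimer: MR-875126 expires on the earlier of 24 March 2011 and 25 May 2011.

March 24, 2011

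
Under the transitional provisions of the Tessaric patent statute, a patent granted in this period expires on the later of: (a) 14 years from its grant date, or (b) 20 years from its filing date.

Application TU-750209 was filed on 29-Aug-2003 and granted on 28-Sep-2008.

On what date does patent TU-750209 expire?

(a) grant + 14 years → 28 September 2022.
(b) filing + 20 years → 29 August 2023.
Later of the two: 29 August 2023.

2023-08-29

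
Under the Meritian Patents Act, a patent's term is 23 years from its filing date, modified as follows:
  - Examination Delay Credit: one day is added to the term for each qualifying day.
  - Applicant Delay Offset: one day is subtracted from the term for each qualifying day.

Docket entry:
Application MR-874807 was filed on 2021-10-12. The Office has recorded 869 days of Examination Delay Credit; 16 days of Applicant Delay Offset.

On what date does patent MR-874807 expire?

February 12, 2047

Base term: filing date + 23 years → 12 October 2044.
Examination Delay Credit: +869 days → 28 February 2047.
Applicant Delay Offset: −16 days → 12 February 2047.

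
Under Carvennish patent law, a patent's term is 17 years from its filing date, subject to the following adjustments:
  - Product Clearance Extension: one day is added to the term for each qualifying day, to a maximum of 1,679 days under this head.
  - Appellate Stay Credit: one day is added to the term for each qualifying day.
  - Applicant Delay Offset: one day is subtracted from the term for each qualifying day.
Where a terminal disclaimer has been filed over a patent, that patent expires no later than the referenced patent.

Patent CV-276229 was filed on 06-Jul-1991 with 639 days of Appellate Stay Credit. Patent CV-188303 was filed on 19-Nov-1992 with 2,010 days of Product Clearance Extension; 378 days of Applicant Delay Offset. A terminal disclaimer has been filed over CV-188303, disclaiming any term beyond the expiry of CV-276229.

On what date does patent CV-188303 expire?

April 6, 2010

Natural term of CV-188303:
  Base: filing + 17 years → 19 November 2009.
  Product Clearance Extension: 2010 days claimed exceeds the 1679-day cap, so +1679 days → 25 June 2014.
  Applicant Delay Offset: −378 days → 12 June 2013.
Expiry of referenced patent CV-276229:
  Base: filing + 17 years → 6 July 2008.
  Appellate Stay Credit: +639 days → 6 April 2010.
Terminal disclaimer: CV-188303 expires on the earlier of 12 June 2013 and 6 April 2010.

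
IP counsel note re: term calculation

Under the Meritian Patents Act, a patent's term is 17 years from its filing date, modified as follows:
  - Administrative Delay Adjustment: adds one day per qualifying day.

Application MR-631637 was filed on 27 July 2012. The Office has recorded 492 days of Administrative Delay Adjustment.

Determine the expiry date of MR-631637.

Base term: filing date + 17 years → 27 July 2029.
Administrative Delay Adjustment: +492 days → 1 December 2030.

December 1, 2030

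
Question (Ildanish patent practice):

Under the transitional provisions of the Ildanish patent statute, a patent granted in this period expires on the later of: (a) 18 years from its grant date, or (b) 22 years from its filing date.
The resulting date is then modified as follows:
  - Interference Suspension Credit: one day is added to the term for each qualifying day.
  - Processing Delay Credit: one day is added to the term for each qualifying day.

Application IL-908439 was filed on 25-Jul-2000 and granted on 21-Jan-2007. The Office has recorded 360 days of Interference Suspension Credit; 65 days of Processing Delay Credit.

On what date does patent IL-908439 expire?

(a) grant + 18 years → 21 January 2025.
(b) filing + 22 years → 25 July 2022.
Later of the two: 21 January 2025.
Interference Suspension Credit: +360 days → 16 January 2026.
Processing Delay Credit: +65 days → 22 March 2026.

2026-03-22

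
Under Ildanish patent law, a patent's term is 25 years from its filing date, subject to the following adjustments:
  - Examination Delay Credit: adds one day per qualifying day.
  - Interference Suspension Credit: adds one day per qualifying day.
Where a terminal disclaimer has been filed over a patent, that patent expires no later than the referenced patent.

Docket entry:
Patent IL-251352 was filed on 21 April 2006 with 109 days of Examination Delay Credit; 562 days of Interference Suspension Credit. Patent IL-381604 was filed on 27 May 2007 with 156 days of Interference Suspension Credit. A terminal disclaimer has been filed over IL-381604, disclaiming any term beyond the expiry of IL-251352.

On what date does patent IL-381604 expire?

2032-10-30

Natural term of IL-381604:
  Base: filing + 25 years → 27 May 2032.
  Interference Suspension Credit: +156 days → 30 October 2032.
Expiry of referenced patent IL-251352:
  Base: filing + 25 years → 21 April 2031.
  Examination Delay Credit: +109 days → 8 August 2031.
  Interference Suspension Credit: +562 days → 20 February 2033.
Terminal disclaimer: IL-381604 expires on the earlier of 30 October 2032 and 20 February 2033.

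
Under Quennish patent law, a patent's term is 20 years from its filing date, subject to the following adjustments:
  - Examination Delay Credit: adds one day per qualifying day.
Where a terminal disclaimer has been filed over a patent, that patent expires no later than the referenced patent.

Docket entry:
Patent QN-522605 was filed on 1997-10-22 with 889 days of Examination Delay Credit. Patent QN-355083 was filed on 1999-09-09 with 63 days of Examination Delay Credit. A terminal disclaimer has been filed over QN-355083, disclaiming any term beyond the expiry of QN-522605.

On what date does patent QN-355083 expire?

2019-11-11

Natural term of QN-355083:
  Base: filing + 20 years → 9 September 2019.
  Examination Delay Credit: +63 days → 11 November 2019.
Expiry of referenced patent QN-522605:
  Base: filing + 20 years → 22 October 2017.
  Examination Delay Credit: +889 days → 29 March 2020.
Terminal disclaimer: QN-355083 expires on the earlier of 11 November 2019 and 29 March 2020.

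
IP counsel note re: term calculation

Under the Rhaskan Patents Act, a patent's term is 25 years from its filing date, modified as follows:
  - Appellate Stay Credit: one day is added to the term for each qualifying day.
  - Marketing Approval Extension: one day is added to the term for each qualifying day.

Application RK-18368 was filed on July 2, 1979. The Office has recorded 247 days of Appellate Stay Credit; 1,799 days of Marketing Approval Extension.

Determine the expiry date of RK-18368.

2010-02-07

Base term: filing date + 25 years → 2 July 2004.
Appellate Stay Credit: +247 days → 6 March 2005.
Marketing Approval Extension: +1799 days → 7 February 2010.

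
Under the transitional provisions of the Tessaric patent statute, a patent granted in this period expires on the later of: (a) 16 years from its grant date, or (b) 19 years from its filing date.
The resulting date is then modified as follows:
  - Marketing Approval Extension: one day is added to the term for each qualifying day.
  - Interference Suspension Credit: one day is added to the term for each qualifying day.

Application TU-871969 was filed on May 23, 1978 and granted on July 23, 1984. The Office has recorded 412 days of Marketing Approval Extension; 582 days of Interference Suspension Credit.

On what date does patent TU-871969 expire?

April 13, 2003

(a) grant + 16 years → 23 July 2000.
(b) filing + 19 years → 23 May 1997.
Later of the two: 23 July 2000.
Marketing Approval Extension: +412 days → 8 September 2001.
Interference Suspension Credit: +582 days → 13 April 2003.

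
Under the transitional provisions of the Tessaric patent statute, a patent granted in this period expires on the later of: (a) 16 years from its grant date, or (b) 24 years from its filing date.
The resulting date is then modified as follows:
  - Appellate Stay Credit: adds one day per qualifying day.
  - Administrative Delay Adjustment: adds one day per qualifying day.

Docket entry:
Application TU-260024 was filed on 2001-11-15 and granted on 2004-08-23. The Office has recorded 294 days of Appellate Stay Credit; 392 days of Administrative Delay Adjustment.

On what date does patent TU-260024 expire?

(a) grant + 16 years → 23 August 2020.
(b) filing + 24 years → 15 November 2025.
Later of the two: 15 November 2025.
Appellate Stay Credit: +294 days → 5 September 2026.
Administrative Delay Adjustment: +392 days → 2 October 2027.

2027-10-02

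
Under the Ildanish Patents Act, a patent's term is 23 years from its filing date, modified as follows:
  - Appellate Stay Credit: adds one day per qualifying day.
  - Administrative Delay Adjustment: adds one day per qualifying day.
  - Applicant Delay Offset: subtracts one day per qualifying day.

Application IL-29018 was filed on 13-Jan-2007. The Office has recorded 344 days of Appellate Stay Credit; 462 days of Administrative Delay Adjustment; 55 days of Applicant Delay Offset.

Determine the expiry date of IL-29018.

February 3, 2032

Base term: filing date + 23 years → 13 January 2030.
Appellate Stay Credit: +344 days → 23 December 2030.
Administrative Delay Adjustment: +462 days → 29 March 2032.
Applicant Delay Offset: −55 days → 3 February 2032.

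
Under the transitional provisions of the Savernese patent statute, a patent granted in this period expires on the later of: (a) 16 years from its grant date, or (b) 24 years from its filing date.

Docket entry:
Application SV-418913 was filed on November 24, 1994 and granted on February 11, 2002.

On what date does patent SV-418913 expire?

November 24, 2018

(a) grant + 16 years → 11 February 2018.
(b) filing + 24 years → 24 November 2018.
Later of the two: 24 November 2018.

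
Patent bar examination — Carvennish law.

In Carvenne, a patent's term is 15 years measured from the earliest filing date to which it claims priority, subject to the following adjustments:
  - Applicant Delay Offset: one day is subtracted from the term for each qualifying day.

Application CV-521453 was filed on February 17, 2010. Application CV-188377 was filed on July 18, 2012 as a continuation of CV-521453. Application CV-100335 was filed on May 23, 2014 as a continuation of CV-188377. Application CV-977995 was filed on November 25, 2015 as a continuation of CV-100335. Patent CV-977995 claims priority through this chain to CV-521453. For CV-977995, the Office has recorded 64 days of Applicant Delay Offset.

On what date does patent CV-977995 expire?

December 15, 2024

Earliest priority filing: 17 February 2010.
Base term: 17 February 2010 + 15 years → 17 February 2025.
Applicant Delay Offset: −64 days → 15 December 2024.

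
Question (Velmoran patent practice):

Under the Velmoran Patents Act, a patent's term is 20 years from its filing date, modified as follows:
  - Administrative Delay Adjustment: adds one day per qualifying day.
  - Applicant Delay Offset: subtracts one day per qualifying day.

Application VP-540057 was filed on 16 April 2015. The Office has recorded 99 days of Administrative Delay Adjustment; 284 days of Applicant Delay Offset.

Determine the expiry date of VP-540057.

October 13, 2034

Base term: filing date + 20 years → 16 April 2035.
Administrative Delay Adjustment: +99 days → 24 July 2035.
Applicant Delay Offset: −284 days → 13 October 2034.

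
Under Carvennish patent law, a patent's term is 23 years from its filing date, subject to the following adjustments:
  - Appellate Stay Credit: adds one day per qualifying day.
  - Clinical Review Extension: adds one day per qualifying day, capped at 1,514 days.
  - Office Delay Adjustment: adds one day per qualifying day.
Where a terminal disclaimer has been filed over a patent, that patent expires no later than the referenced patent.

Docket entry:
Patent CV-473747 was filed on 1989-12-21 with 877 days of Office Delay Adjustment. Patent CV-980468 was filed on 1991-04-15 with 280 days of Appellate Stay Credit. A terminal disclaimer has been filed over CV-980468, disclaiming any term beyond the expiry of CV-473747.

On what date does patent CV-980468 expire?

Natural term of CV-980468:
  Base: filing + 23 years → 15 April 2014.
  Appellate Stay Credit: +280 days → 20 January 2015.
Expiry of referenced patent CV-473747:
  Base: filing + 23 years → 21 December 2012.
  Office Delay Adjustment: +877 days → 17 May 2015.
Terminal disclaimer: CV-980468 expires on the earlier of 20 January 2015 and 17 May 2015.

2015-01-20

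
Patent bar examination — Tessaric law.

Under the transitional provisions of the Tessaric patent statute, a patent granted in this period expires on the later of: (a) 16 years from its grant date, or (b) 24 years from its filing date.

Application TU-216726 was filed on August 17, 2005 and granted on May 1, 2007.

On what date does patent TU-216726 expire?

August 17, 2029

(a) grant + 16 years → 1 May 2023.
(b) filing + 24 years → 17 August 2029.
Later of the two: 17 August 2029.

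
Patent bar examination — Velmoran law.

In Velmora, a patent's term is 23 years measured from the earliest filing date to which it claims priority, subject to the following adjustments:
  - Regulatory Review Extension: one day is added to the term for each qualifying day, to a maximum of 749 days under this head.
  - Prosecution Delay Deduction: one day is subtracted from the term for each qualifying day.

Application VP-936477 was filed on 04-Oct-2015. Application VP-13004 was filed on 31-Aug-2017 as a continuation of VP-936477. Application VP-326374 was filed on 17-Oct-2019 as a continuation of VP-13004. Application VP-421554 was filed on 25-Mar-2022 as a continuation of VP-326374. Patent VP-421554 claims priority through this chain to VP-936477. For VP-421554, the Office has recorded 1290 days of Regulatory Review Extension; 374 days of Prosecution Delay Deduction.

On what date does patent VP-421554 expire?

Earliest priority filing: 4 October 2015.
Base term: 4 October 2015 + 23 years → 4 October 2038.
Regulatory Review Extension: 1290 days claimed exceeds the 749-day cap, so +749 days → 22 October 2040.
Prosecution Delay Deduction: −374 days → 14 October 2039.

2039-10-14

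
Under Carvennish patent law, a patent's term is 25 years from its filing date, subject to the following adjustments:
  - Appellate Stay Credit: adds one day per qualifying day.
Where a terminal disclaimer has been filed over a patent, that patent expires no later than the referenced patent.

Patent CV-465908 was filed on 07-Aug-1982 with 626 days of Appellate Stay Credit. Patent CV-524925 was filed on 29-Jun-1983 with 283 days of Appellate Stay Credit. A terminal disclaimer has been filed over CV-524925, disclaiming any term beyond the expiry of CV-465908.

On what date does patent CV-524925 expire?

2009-04-08

Natural term of CV-524925:
  Base: filing + 25 years → 29 June 2008.
  Appellate Stay Credit: +283 days → 8 April 2009.
Expiry of referenced patent CV-465908:
  Base: filing + 25 years → 7 August 2007.
  Appellate Stay Credit: +626 days → 24 April 2009.
Terminal disclaimer: CV-524925 expires on the earlier of 8 April 2009 and 24 April 2009.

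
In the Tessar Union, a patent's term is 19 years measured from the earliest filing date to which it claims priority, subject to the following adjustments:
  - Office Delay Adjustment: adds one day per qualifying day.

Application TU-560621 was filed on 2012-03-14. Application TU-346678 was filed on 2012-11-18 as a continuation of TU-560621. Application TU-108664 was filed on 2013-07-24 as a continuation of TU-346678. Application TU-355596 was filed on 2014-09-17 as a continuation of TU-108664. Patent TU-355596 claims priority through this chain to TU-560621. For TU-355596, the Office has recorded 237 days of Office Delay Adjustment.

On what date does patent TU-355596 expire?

Earliest priority filing: 14 March 2012.
Base term: 14 March 2012 + 19 years → 14 March 2031.
Office Delay Adjustment: +237 days → 6 November 2031.

2031-11-06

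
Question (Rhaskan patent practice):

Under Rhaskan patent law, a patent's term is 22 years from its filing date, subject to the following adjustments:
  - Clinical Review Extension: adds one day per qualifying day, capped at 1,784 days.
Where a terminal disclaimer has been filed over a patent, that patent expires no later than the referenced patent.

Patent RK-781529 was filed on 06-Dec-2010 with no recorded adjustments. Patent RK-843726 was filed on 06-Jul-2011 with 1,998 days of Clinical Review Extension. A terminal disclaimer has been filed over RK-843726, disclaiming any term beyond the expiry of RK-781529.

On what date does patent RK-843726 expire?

Natural term of RK-843726:
  Base: filing + 22 years → 6 July 2033.
  Clinical Review Extension: 1998 days claimed exceeds the 1784-day cap, so +1784 days → 25 May 2038.
Expiry of referenced patent RK-781529:
  Base: filing + 22 years → 6 December 2032.
Terminal disclaimer: RK-843726 expires on the earlier of 25 May 2038 and 6 December 2032.

December 6, 2032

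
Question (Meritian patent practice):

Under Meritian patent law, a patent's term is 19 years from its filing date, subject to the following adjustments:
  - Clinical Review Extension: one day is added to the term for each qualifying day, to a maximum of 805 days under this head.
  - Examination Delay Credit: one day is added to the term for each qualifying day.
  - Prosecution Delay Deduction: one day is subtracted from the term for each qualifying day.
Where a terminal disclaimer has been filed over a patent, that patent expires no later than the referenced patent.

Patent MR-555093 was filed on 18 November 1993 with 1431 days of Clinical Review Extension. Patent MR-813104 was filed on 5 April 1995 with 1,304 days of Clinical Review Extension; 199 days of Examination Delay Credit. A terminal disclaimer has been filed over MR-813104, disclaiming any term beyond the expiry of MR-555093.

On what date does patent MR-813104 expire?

2015-02-01

Natural term of MR-813104:
  Base: filing + 19 years → 5 April 2014.
  Clinical Review Extension: 1304 days claimed exceeds the 805-day cap, so +805 days → 18 June 2016.
  Examination Delay Credit: +199 days → 3 January 2017.
Expiry of referenced patent MR-555093:
  Base: filing + 19 years → 18 November 2012.
  Clinical Review Extension: 1431 days claimed exceeds the 805-day cap, so +805 days → 1 February 2015.
Terminal disclaimer: MR-813104 expires on the earlier of 3 January 2017 and 1 February 2015.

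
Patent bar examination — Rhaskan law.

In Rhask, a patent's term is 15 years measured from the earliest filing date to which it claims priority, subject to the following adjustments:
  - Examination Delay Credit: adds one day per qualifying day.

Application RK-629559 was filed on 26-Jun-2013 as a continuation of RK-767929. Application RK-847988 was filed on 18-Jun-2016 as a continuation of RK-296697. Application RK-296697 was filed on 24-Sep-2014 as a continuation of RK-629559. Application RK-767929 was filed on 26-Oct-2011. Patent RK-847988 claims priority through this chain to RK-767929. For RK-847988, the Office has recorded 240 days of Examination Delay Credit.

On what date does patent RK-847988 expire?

Earliest priority filing: 26 October 2011.
Base term: 26 October 2011 + 15 years → 26 October 2026.
Examination Delay Credit: +240 days → 23 June 2027.

June 23, 2027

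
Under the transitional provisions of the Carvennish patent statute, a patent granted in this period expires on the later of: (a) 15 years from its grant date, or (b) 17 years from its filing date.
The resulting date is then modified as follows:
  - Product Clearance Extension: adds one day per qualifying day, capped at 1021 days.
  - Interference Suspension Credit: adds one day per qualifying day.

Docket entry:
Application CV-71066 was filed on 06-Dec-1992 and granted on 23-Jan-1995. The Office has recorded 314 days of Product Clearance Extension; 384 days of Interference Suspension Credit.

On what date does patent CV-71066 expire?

(a) grant + 15 years → 23 January 2010.
(b) filing + 17 years → 6 December 2009.
Later of the two: 23 January 2010.
Product Clearance Extension: 314 days (within the 1021-day cap) → +314 days → 3 December 2010.
Interference Suspension Credit: +384 days → 22 December 2011.

2011-12-22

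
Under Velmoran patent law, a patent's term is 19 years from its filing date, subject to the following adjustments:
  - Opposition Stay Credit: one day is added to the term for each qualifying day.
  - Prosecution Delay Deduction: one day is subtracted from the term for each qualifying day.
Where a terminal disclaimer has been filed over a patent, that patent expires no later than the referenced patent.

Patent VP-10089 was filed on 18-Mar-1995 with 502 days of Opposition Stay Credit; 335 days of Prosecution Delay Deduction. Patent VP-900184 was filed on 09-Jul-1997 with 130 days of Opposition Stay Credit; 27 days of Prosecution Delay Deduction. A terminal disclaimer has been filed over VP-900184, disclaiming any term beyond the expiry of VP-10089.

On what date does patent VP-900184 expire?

September 1, 2014

Natural term of VP-900184:
  Base: filing + 19 years → 9 July 2016.
  Opposition Stay Credit: +130 days → 16 November 2016.
  Prosecution Delay Deduction: −27 days → 20 October 2016.
Expiry of referenced patent VP-10089:
  Base: filing + 19 years → 18 March 2014.
  Opposition Stay Credit: +502 days → 2 August 2015.
  Prosecution Delay Deduction: −335 days → 1 September 2014.
Terminal disclaimer: VP-900184 expires on the earlier of 20 October 2016 and 1 September 2014.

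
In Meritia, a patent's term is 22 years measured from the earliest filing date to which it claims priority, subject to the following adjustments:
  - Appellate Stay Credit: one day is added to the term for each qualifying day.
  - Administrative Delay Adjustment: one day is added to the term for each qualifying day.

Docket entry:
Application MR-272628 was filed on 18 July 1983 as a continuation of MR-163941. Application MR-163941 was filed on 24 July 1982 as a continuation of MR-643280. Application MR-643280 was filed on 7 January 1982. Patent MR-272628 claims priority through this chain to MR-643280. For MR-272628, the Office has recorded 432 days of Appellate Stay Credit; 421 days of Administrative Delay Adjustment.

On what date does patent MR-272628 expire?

2006-05-09

Earliest priority filing: 7 January 1982.
Base term: 7 January 1982 + 22 years → 7 January 2004.
Appellate Stay Credit: +432 days → 14 March 2005.
Administrative Delay Adjustment: +421 days → 9 May 2006.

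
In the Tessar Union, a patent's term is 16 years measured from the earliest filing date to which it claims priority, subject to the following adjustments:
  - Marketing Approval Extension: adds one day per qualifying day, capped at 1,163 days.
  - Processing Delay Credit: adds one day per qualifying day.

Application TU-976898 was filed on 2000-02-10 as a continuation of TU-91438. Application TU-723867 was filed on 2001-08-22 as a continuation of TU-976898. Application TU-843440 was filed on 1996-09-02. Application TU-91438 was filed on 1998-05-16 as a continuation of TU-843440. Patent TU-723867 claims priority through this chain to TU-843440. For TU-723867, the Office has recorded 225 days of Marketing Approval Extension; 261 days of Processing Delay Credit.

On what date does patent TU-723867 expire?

Earliest priority filing: 2 September 1996.
Base term: 2 September 1996 + 16 years → 2 September 2012.
Marketing Approval Extension: 225 days (within the 1163-day cap) → +225 days → 15 April 2013.
Processing Delay Credit: +261 days → 1 January 2014.

January 1, 2014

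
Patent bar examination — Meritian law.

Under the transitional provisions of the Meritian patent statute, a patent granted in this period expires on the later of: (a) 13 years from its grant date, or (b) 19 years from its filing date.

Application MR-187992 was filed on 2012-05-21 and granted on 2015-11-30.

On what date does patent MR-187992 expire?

May 21, 2031

(a) grant + 13 years → 30 November 2028.
(b) filing + 19 years → 21 May 2031.
Later of the two: 21 May 2031.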